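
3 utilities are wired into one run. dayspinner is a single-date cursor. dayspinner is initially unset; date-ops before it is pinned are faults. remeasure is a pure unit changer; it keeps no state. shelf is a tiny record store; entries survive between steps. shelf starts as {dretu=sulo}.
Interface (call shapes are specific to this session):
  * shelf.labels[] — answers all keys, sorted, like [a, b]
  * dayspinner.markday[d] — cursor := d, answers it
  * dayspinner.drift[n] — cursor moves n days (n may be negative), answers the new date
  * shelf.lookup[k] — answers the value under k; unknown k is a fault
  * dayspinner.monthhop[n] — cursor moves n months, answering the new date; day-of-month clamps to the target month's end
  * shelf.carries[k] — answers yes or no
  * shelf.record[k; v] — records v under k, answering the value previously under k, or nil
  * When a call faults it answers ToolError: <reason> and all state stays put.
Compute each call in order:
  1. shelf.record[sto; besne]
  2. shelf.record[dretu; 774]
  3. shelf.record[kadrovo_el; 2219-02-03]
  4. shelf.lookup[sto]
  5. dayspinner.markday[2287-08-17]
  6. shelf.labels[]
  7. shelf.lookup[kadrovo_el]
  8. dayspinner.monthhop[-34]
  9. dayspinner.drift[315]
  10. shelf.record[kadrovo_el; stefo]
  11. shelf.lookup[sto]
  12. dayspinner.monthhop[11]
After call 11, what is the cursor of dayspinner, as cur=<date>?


>> shelf.record(k=sto, v=besne)
<< nil
>> shelf.record(k=dretu, v=774)
<< sulo
>> shelf.record(k=kadrovo_el, v=2219-02-03)
<< nil
>> shelf.lookup(k=sto)
<< besne
>> dayspinner.markday(d=2287-08-17)
<< 2287-08-17
>> shelf.labels()
<< [dretu, kadrovo_el, sto]
>> shelf.lookup(k=kadrovo_el)
<< 2219-02-03
>> dayspinner.monthhop(n=-34)
<< 2284-10-17
>> dayspinner.drift(n=315)
<< 2285-08-28
>> shelf.record(k=kadrovo_el, v=stefo)
<< 2219-02-03
>> shelf.lookup(k=sto)
<< besne
>> dayspinner.monthhop(n=11)
<< 2286-07-28

Answer: cur=2285-08-28


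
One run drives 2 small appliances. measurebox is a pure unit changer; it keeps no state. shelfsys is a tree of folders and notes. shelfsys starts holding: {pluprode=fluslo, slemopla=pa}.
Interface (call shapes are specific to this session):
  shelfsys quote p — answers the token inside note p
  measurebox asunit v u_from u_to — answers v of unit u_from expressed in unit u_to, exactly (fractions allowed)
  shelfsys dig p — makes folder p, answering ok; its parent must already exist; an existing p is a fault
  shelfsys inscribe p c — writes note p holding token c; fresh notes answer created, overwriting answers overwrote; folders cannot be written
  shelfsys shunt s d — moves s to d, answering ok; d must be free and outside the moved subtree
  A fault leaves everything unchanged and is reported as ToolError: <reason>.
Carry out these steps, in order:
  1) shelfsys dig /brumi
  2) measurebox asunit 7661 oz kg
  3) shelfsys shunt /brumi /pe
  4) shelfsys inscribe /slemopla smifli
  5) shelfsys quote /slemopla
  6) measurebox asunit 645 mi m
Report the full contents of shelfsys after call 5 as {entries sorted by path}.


# 1. shelfsys dig(p: /brumi) ~> ok
# 2. measurebox asunit(v: 7661, u_from: oz, u_to: kg) ~> 347497114657/1600000000
# 3. shelfsys shunt(s: /brumi, d: /pe) ~> ok
# 4. shelfsys inscribe(p: /slemopla, c: smifli) ~> overwrote
# 5. shelfsys quote(p: /slemopla) ~> smifli
# 6. measurebox asunit(v: 645, u_from: mi, u_to: m) ~> 25950672/25

Answer: {pe/, pluprode=fluslo, slemopla=smifli}


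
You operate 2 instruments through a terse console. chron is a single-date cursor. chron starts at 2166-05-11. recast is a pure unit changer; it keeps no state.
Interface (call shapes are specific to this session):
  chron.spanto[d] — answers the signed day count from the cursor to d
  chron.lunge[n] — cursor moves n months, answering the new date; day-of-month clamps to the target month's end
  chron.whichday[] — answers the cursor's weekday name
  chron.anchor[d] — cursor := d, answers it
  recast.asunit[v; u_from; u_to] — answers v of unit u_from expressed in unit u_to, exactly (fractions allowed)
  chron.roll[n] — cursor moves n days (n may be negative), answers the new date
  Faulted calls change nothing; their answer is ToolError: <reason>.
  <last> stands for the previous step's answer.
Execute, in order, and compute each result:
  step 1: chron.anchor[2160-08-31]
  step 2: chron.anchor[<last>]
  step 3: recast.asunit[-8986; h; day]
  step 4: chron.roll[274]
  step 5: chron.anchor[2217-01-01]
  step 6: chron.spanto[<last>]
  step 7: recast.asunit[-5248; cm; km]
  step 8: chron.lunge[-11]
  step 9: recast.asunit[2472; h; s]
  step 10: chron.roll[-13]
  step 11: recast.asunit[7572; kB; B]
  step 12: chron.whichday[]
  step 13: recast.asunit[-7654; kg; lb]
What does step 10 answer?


Answer: 2216-01-19

Derivation:
;; 1. chron.anchor(d=2160-08-31) == 2160-08-31
;; 2. chron.anchor(d=<last>) == 2160-08-31
;; 3. recast.asunit(v=-8986, u_from=h, u_to=day) == -4493/12
;; 4. chron.roll(n=274) == 2161-06-01
;; 5. chron.anchor(d=2217-01-01) == 2217-01-01
;; 6. chron.spanto(d=<last>) == 0
;; 7. recast.asunit(v=-5248, u_from=cm, u_to=km) == -164/3125
;; 8. chron.lunge(n=-11) == 2216-02-01
;; 9. recast.asunit(v=2472, u_from=h, u_to=s) == 8899200
;; 10. chron.roll(n=-13) == 2216-01-19
;; 11. recast.asunit(v=7572, u_from=kB, u_to=B) == 7572000
;; 12. chron.whichday() == Friday
;; 13. recast.asunit(v=-7654, u_from=kg, u_to=lb) == -765400000000/45359237


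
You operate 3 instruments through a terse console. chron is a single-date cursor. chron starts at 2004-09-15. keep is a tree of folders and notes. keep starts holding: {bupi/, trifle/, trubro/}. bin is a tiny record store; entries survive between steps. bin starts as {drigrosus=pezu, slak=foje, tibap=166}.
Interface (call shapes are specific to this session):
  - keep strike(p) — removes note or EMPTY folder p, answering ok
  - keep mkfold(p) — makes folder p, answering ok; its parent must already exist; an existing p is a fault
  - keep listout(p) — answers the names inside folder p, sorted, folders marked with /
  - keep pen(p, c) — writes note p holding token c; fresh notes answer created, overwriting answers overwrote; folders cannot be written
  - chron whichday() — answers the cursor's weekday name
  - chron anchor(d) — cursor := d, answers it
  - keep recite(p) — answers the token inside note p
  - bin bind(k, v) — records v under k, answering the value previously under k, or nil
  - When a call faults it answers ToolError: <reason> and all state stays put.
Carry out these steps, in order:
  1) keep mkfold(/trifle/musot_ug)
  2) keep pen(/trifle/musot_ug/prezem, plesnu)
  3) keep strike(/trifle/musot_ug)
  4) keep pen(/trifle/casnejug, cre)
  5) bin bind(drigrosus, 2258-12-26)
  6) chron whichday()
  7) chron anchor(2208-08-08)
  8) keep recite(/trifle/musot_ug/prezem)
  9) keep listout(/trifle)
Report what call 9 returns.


Answer: [casnejug, musot_ug/]

Derivation:
Now I run keep mkfold(p='/trifle/musot_ug'), yielding ok.
Now I run keep pen(p='/trifle/musot_ug/prezem', c='plesnu'): created.
Then keep strike(p='/trifle/musot_ug'), — result: ToolError: not empty.
Then keep pen(p='/trifle/casnejug', c='cre'), and get created.
I run bin bind(k='drigrosus', v='2258-12-26'), giving pezu.
Now I run chron whichday(), and see Wednesday.
I call chron anchor(d='2208-08-08'), → 2208-08-08.
I invoke keep recite(p='/trifle/musot_ug/prezem'), yielding plesnu.
I invoke keep listout(p='/trifle'), and get [casnejug, musot_ug/].


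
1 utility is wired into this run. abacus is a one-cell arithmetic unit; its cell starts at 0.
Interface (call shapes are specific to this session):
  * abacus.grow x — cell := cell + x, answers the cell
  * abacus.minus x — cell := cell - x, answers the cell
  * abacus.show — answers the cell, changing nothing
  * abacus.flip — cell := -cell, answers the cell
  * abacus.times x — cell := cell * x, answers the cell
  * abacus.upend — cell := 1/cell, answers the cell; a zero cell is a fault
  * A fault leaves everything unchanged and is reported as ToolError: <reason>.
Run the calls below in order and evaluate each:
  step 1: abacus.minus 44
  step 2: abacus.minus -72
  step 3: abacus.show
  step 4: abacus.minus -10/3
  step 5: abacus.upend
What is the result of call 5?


Do: abacus.minus[x='44']
See: -44
Do: abacus.minus[x='-72']
See: 28
Do: abacus.show[]
See: 28
Do: abacus.minus[x='-10/3']
See: 94/3
Do: abacus.upend[]
See: 3/94

Answer: 3/94


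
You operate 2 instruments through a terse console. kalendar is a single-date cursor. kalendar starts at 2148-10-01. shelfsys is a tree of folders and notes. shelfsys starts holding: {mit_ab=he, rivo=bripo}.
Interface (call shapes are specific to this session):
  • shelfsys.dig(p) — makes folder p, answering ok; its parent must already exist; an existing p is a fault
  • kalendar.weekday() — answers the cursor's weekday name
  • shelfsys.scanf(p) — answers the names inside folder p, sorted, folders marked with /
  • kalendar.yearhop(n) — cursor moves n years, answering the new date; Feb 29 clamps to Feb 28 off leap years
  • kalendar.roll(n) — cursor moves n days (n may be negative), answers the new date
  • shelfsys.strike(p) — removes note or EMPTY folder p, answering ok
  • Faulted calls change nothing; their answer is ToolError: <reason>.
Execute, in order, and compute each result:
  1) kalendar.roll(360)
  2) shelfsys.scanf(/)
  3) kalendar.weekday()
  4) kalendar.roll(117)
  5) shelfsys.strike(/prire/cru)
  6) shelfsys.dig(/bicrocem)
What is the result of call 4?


Answer: 2150-01-21

Derivation:
Calling kalendar.roll on n=360, which returns 2149-09-26.
Next I call shelfsys.scanf on p=/: [mit_ab, rivo].
Invoking kalendar.weekday(), → Friday.
I call kalendar.roll on n=117, which returns 2150-01-21.
I use shelfsys.strike on p=/prire/cru, yielding ToolError: not found.
Calling shelfsys.dig on p=/bicrocem, and observe ok.


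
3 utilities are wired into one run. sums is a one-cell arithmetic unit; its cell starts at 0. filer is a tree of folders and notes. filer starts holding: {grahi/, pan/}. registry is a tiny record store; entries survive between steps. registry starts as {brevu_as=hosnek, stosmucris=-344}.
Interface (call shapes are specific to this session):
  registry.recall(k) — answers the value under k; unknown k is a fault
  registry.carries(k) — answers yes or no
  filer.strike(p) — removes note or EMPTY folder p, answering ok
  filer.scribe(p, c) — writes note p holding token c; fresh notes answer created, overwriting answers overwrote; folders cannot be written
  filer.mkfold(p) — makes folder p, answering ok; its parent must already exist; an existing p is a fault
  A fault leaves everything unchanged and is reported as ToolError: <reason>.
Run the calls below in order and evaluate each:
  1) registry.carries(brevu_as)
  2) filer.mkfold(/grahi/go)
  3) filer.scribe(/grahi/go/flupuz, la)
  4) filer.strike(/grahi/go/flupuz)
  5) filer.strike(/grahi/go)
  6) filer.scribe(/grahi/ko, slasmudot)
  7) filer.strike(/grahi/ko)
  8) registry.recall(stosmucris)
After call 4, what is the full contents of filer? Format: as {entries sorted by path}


Answer: {grahi/, grahi/go/, pan/}

Derivation:
Step: registry.carries[k='brevu_as']
Result: yes
Step: filer.mkfold[p='/grahi/go']
Result: ok
Step: filer.scribe[p='/grahi/go/flupuz'; c='la']
Result: created
Step: filer.strike[p='/grahi/go/flupuz']
Result: ok
Step: filer.strike[p='/grahi/go']
Result: ok
Step: filer.scribe[p='/grahi/ko'; c='slasmudot']
Result: created
Step: filer.strike[p='/grahi/ko']
Result: ok
Step: registry.recall[k='stosmucris']
Result: -344


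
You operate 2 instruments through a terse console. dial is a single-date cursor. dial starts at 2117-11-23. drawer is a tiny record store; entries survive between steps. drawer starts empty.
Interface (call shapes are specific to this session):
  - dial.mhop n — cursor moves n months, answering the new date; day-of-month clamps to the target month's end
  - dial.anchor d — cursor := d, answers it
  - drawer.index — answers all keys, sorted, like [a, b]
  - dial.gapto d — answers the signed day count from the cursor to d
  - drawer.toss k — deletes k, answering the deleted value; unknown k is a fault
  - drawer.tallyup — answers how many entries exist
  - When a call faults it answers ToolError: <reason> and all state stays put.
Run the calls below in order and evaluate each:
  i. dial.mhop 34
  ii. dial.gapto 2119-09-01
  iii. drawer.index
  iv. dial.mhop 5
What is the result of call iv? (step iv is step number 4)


Answer: 2121-02-23

Derivation:
;; dial.mhop(n: 34) ~> 2120-09-23
;; dial.gapto(d: 2119-09-01) ~> -388
;; drawer.index() ~> []
;; dial.mhop(n: 5) ~> 2121-02-23


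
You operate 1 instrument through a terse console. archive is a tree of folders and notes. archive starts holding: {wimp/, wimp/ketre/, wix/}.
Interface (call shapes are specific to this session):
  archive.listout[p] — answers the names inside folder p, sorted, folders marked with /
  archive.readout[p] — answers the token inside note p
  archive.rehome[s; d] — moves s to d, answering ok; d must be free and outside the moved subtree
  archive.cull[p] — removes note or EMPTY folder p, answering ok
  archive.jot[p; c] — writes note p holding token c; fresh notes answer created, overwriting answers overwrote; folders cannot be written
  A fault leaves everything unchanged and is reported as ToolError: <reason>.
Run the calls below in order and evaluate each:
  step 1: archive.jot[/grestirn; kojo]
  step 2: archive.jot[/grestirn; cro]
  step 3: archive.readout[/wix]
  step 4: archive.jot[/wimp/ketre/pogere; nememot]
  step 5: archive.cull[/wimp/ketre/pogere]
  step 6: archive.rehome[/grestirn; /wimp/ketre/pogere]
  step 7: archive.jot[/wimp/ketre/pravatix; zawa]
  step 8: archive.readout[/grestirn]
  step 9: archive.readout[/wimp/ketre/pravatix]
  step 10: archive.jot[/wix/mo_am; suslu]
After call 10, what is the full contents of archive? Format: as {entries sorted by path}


·→ archive.jot(p: /grestirn, c: kojo)
·← created
·→ archive.jot(p: /grestirn, c: cro)
·← overwrote
·→ archive.readout(p: /wix)
·← ToolError: is a directory
·→ archive.jot(p: /wimp/ketre/pogere, c: nememot)
·← created
·→ archive.cull(p: /wimp/ketre/pogere)
·← ok
·→ archive.rehome(s: /grestirn, d: /wimp/ketre/pogere)
·← ok
·→ archive.jot(p: /wimp/ketre/pravatix, c: zawa)
·← created
·→ archive.readout(p: /grestirn)
·← ToolError: not found
·→ archive.readout(p: /wimp/ketre/pravatix)
·← zawa
·→ archive.jot(p: /wix/mo_am, c: suslu)
·← created

Answer: {wimp/, wimp/ketre/, wimp/ketre/pogere=cro, wimp/ketre/pravatix=zawa, wix/, wix/mo_am=suslu}


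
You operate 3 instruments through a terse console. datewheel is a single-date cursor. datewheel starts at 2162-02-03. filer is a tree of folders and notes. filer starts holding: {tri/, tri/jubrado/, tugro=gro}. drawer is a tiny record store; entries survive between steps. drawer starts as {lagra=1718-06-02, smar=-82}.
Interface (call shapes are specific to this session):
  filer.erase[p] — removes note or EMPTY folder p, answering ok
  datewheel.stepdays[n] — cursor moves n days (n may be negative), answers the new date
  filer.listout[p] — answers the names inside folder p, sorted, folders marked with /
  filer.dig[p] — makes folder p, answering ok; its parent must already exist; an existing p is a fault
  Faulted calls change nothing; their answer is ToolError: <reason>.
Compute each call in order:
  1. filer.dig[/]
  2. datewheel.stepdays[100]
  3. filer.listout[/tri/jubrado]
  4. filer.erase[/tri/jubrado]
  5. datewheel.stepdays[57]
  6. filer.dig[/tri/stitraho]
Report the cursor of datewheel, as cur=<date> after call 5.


% 1. filer.dig(p='/') => ToolError: exists
% 2. datewheel.stepdays(n='100') => 2162-05-14
% 3. filer.listout(p='/tri/jubrado') => []
% 4. filer.erase(p='/tri/jubrado') => ok
% 5. datewheel.stepdays(n='57') => 2162-07-10
% 6. filer.dig(p='/tri/stitraho') => ok

Answer: cur=2162-07-10


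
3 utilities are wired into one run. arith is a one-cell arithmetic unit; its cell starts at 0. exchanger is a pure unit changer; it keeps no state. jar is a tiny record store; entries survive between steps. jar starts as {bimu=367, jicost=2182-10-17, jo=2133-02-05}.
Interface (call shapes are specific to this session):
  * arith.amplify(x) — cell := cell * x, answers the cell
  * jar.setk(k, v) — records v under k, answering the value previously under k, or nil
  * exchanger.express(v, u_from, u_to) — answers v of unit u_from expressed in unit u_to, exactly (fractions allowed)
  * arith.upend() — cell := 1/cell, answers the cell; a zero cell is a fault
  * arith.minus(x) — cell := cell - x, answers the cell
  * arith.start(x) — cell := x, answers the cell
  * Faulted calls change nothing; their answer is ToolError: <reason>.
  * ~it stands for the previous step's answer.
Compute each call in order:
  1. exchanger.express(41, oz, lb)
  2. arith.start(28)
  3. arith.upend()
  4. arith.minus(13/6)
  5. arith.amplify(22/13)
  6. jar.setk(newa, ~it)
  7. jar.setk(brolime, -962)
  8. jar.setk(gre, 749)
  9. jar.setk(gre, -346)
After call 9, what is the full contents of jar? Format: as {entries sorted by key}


Do: express[v→41; u_from→oz; u_to→lb]
See: 41/16
Do: start[x→28]
See: 28
Do: upend[]
See: 1/28
Do: minus[x→13/6]
See: -179/84
Do: amplify[x→22/13]
See: -1969/546
Do: setk[k→newa; v→~it]
See: nil
Do: setk[k→brolime; v→-962]
See: nil
Do: setk[k→gre; v→749]
See: nil
Do: setk[k→gre; v→-346]
See: 749

Answer: {bimu=367, brolime=-962, gre=-346, jicost=2182-10-17, jo=2133-02-05, newa=-1969/546}


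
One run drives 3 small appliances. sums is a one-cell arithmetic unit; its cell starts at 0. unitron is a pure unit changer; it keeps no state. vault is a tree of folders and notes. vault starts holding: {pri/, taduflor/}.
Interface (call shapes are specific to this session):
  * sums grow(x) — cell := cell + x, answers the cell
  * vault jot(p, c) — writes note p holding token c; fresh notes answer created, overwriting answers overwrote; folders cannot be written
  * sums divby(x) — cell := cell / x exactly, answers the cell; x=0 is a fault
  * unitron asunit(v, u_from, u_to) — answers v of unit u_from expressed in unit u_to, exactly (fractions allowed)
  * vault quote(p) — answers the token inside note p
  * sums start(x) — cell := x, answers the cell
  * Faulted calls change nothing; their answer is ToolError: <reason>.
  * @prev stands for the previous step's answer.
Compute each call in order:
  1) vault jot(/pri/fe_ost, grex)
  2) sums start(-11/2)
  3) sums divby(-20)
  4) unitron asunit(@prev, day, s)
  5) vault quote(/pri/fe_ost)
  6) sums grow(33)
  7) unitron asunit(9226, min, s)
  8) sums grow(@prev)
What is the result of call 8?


# vault jot(p='/pri/fe_ost', c='grex') -> created
# sums start(x='-11/2') -> -11/2
# sums divby(x='-20') -> 11/40
# unitron asunit(v='@prev', u_from='day', u_to='s') -> 23760
# vault quote(p='/pri/fe_ost') -> grex
# sums grow(x='33') -> 1331/40
# unitron asunit(v='9226', u_from='min', u_to='s') -> 553560
# sums grow(x='@prev') -> 22143731/40

Answer: 22143731/40


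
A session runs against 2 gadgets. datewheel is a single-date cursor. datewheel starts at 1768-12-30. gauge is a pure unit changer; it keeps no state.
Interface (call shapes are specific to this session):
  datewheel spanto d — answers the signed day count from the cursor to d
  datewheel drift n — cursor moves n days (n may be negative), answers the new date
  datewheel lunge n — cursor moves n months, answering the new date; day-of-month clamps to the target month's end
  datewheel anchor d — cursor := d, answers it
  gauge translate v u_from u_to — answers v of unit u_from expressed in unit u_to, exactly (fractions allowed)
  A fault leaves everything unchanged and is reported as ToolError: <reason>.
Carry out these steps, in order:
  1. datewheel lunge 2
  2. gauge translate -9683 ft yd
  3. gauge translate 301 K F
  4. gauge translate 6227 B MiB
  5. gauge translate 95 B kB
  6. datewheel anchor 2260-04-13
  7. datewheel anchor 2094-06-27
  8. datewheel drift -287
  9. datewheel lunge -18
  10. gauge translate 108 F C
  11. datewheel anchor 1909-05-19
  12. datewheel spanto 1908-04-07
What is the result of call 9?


Answer: 2092-03-13

Derivation:
;; datewheel lunge(n→2) ~> 1769-02-28
;; gauge translate(v→-9683, u_from→ft, u_to→yd) ~> -9683/3
;; gauge translate(v→301, u_from→K, u_to→F) ~> 8213/100
;; gauge translate(v→6227, u_from→B, u_to→MiB) ~> 6227/1048576
;; gauge translate(v→95, u_from→B, u_to→kB) ~> 19/200
;; datewheel anchor(d→2260-04-13) ~> 2260-04-13
;; datewheel anchor(d→2094-06-27) ~> 2094-06-27
;; datewheel drift(n→-287) ~> 2093-09-13
;; datewheel lunge(n→-18) ~> 2092-03-13
;; gauge translate(v→108, u_from→F, u_to→C) ~> 380/9
;; datewheel anchor(d→1909-05-19) ~> 1909-05-19
;; datewheel spanto(d→1908-04-07) ~> -407


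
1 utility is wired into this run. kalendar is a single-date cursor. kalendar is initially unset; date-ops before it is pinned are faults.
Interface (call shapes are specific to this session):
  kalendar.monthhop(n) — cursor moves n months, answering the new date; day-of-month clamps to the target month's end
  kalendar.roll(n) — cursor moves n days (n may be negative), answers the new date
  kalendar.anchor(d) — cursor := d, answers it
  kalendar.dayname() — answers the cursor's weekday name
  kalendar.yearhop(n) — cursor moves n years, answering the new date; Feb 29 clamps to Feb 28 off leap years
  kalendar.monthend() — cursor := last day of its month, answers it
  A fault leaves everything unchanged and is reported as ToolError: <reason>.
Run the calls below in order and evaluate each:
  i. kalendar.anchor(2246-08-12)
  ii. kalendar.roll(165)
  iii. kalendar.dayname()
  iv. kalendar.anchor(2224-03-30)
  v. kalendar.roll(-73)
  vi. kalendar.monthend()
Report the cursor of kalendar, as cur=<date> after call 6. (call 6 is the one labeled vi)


;; 1. kalendar.anchor(d='2246-08-12') == 2246-08-12
;; 2. kalendar.roll(n='165') == 2247-01-24
;; 3. kalendar.dayname() == Sunday
;; 4. kalendar.anchor(d='2224-03-30') == 2224-03-30
;; 5. kalendar.roll(n='-73') == 2224-01-17
;; 6. kalendar.monthend() == 2224-01-31

Answer: cur=2224-01-31


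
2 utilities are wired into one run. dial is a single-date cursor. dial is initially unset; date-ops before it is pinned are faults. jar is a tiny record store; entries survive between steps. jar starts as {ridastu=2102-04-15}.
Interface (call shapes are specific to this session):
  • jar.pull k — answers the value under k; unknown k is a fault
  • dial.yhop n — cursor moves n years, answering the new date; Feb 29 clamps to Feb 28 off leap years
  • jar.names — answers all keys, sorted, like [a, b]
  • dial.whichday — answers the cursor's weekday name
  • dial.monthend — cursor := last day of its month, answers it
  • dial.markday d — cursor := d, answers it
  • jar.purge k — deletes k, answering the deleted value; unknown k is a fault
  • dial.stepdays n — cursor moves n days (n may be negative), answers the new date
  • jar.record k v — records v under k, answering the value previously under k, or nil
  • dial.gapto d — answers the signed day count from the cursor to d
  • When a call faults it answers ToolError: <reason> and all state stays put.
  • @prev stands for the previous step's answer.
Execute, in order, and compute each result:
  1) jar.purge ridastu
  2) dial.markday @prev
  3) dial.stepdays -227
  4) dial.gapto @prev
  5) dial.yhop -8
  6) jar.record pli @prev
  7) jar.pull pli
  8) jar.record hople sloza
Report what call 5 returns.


Step: purge[k=ridastu]
Result: 2102-04-15
Step: markday[d=@prev]
Result: 2102-04-15
Step: stepdays[n=-227]
Result: 2101-08-31
Step: gapto[d=@prev]
Result: 0
Step: yhop[n=-8]
Result: 2093-08-31
Step: record[k=pli; v=@prev]
Result: nil
Step: pull[k=pli]
Result: 2093-08-31
Step: record[k=hople; v=sloza]
Result: nil

Answer: 2093-08-31


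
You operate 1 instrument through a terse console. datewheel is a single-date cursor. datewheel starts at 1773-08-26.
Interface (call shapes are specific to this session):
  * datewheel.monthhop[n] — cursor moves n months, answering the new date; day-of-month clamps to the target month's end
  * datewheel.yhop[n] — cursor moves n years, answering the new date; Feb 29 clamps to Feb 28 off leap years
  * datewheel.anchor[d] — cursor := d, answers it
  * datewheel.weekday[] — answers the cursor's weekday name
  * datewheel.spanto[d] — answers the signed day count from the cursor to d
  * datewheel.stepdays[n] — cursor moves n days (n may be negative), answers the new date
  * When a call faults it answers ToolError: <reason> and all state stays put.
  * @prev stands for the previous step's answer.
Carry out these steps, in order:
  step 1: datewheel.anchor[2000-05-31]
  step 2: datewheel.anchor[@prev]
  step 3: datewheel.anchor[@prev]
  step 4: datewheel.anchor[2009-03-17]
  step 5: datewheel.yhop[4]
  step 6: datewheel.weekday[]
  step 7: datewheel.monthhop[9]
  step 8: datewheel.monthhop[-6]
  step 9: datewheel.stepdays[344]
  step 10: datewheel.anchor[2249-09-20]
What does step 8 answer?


Then datewheel.anchor(d→2000-05-31), → 2000-05-31.
I try datewheel.anchor(d→@prev), and get 2000-05-31.
I try datewheel.anchor(d→@prev), — result: 2000-05-31.
Calling datewheel.anchor(d→2009-03-17), which returns 2009-03-17.
Calling datewheel.yhop(n→4), and see 2013-03-17.
I run datewheel.weekday, giving Sunday.
I invoke datewheel.monthhop(n→9), — result: 2013-12-17.
Then datewheel.monthhop(n→-6), → 2013-06-17.
I run datewheel.stepdays(n→344), yielding 2014-05-27.
Then datewheel.anchor(d→2249-09-20), and see 2249-09-20.

Answer: 2013-06-17


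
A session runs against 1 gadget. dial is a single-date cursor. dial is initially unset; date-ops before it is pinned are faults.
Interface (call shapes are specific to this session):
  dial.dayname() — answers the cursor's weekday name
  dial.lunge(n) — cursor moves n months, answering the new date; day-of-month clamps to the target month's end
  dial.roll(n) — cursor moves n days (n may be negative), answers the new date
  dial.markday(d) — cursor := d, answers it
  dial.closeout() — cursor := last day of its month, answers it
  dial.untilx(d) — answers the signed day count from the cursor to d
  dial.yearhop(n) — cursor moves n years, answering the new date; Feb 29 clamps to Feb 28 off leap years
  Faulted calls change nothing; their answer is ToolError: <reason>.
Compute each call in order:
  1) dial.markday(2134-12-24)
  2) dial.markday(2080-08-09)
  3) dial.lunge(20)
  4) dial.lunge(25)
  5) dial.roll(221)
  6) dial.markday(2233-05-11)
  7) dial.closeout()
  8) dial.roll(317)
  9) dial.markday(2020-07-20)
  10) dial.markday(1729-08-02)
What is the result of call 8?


Answer: 2234-04-13

Derivation:
// 1. markday(d=2134-12-24) : 2134-12-24
// 2. markday(d=2080-08-09) : 2080-08-09
// 3. lunge(n=20) : 2082-04-09
// 4. lunge(n=25) : 2084-05-09
// 5. roll(n=221) : 2084-12-16
// 6. markday(d=2233-05-11) : 2233-05-11
// 7. closeout() : 2233-05-31
// 8. roll(n=317) : 2234-04-13
// 9. markday(d=2020-07-20) : 2020-07-20
// 10. markday(d=1729-08-02) : 1729-08-02


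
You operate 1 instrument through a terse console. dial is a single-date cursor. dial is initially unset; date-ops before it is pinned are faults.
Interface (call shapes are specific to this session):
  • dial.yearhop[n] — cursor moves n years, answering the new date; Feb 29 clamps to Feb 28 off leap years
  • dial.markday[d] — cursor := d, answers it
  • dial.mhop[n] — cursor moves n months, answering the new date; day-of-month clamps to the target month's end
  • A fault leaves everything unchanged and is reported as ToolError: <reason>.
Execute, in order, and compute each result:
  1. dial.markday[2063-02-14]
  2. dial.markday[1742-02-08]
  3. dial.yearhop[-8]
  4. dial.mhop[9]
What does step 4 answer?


-> dial.markday(d='2063-02-14')
<- 2063-02-14
-> dial.markday(d='1742-02-08')
<- 1742-02-08
-> dial.yearhop(n='-8')
<- 1734-02-08
-> dial.mhop(n='9')
<- 1734-11-08

Answer: 1734-11-08


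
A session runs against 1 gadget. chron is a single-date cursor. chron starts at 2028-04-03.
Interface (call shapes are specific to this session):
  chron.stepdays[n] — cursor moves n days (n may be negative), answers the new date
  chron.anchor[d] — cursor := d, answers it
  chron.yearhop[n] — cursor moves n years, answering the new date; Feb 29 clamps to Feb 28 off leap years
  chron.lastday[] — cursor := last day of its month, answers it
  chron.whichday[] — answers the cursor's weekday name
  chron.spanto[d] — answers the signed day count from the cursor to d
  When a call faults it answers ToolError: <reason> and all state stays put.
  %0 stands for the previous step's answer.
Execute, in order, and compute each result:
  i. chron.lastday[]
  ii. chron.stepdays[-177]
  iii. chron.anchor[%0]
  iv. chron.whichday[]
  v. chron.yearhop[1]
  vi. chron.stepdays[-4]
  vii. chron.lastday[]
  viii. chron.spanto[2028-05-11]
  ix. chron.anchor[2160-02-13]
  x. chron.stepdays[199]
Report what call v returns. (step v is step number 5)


Answer: 2028-11-05

Derivation:
Calling lastday(), and observe 2028-04-30.
I call stepdays using n: -177, yielding 2027-11-05.
I run anchor using d: %0, and observe 2027-11-05.
I call whichday(), which returns Friday.
I call yearhop using n: 1, and see 2028-11-05.
I invoke stepdays using n: -4, yielding 2028-11-01.
Next I call lastday(), which returns 2028-11-30.
I run spanto using d: 2028-05-11, yielding -203.
I try anchor using d: 2160-02-13, — result: 2160-02-13.
I invoke stepdays using n: 199, and see 2160-08-30.


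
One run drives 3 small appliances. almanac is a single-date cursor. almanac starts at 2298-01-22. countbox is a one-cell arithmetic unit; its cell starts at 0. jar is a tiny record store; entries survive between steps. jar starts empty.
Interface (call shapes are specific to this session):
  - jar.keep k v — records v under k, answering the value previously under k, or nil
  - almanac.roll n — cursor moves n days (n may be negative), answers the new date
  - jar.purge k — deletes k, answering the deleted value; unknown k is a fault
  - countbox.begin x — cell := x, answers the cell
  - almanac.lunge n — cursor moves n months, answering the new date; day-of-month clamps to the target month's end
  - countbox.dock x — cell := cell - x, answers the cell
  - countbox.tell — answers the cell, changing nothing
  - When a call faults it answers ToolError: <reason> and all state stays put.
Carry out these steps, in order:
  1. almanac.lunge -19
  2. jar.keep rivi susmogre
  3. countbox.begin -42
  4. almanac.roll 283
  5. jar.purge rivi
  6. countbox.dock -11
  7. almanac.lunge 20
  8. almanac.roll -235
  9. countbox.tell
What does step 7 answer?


~$ lunge n='-19'
[out] 2296-06-22
~$ keep k='rivi' v='susmogre'
[out] nil
~$ begin x='-42'
[out] -42
~$ roll n='283'
[out] 2297-04-01
~$ purge k='rivi'
[out] susmogre
~$ dock x='-11'
[out] -31
~$ lunge n='20'
[out] 2298-12-01
~$ roll n='-235'
[out] 2298-04-10
~$ tell
[out] -31

Answer: 2298-12-01


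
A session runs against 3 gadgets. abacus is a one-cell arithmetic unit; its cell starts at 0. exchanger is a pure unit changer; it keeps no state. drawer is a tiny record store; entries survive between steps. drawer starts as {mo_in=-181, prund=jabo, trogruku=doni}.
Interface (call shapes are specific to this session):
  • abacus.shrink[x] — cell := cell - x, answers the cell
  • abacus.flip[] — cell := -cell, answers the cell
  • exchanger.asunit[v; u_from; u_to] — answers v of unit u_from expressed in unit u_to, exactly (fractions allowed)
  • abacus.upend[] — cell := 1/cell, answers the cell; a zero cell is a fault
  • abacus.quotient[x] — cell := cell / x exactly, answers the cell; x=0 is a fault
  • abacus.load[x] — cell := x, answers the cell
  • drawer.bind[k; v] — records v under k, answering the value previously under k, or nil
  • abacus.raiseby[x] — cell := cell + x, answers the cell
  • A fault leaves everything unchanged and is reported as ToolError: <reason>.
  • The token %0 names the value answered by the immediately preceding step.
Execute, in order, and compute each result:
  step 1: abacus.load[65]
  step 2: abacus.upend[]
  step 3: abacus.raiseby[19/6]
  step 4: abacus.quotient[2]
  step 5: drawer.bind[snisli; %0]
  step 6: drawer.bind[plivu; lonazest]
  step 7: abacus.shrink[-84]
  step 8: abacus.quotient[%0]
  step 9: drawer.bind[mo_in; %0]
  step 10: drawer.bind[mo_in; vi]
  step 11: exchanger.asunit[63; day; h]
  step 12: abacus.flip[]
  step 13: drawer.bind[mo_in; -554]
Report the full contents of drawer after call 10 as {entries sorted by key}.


>> abacus.load(x='65')
<< 65
>> abacus.upend()
<< 1/65
>> abacus.raiseby(x='19/6')
<< 1241/390
>> abacus.quotient(x='2')
<< 1241/780
>> drawer.bind(k='snisli', v='%0')
<< nil
>> drawer.bind(k='plivu', v='lonazest')
<< nil
>> abacus.shrink(x='-84')
<< 66761/780
>> abacus.quotient(x='%0')
<< 1
>> drawer.bind(k='mo_in', v='%0')
<< -181
>> drawer.bind(k='mo_in', v='vi')
<< 1
>> exchanger.asunit(v='63', u_from='day', u_to='h')
<< 1512
>> abacus.flip()
<< -1
>> drawer.bind(k='mo_in', v='-554')
<< vi

Answer: {mo_in=vi, plivu=lonazest, prund=jabo, snisli=1241/780, trogruku=doni}


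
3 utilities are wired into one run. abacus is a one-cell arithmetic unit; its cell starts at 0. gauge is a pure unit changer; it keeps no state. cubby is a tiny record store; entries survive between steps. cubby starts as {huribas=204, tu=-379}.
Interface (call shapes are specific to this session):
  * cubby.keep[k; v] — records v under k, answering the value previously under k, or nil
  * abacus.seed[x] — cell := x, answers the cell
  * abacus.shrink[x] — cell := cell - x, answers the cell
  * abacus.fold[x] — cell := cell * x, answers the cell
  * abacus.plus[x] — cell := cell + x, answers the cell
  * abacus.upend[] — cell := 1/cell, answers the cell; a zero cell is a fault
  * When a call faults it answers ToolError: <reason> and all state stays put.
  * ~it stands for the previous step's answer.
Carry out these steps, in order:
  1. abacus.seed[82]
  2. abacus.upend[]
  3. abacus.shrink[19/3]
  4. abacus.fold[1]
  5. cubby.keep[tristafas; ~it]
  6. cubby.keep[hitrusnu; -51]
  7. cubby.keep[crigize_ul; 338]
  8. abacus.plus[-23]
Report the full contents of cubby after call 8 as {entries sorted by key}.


[in] abacus.seed 82
= 82
[in] abacus.upend
= 1/82
[in] abacus.shrink 19/3
= -1555/246
[in] abacus.fold 1
= -1555/246
[in] cubby.keep tristafas ~it
= nil
[in] cubby.keep hitrusnu -51
= nil
[in] cubby.keep crigize_ul 338
= nil
[in] abacus.plus -23
= -7213/246

Answer: {crigize_ul=338, hitrusnu=-51, huribas=204, tristafas=-1555/246, tu=-379}


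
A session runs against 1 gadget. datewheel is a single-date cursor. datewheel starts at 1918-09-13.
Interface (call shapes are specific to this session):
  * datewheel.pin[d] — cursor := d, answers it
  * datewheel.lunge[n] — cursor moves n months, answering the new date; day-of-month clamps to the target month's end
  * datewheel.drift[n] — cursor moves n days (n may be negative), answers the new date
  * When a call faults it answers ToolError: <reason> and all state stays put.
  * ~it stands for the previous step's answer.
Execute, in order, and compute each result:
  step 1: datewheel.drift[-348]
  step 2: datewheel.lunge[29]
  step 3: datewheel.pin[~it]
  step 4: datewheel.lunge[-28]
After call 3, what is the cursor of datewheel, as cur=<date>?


# 1. datewheel.drift(n→-348) == 1917-09-30
# 2. datewheel.lunge(n→29) == 1920-02-29
# 3. datewheel.pin(d→~it) == 1920-02-29
# 4. datewheel.lunge(n→-28) == 1917-10-29

Answer: cur=1920-02-29


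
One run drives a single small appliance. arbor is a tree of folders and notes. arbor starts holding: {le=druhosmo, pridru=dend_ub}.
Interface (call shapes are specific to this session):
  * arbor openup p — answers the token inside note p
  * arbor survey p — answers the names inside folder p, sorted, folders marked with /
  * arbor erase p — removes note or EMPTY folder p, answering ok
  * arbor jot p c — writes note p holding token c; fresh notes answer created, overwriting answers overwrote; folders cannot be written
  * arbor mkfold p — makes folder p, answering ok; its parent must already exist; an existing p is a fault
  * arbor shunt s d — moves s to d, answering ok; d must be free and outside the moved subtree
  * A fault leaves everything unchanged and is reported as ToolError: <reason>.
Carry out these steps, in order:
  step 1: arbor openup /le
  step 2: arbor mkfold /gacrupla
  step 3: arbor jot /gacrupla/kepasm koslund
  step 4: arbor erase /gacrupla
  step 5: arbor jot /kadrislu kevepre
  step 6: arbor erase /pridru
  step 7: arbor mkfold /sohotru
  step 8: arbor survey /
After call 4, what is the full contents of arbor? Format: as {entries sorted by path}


Answer: {gacrupla/, gacrupla/kepasm=koslund, le=druhosmo, pridru=dend_ub}

Derivation:
I try arbor openup with p: /le, yielding druhosmo.
I try arbor mkfold with p: /gacrupla, which returns ok.
I run arbor jot with p: /gacrupla/kepasm, c: koslund, yielding created.
Now I run arbor erase with p: /gacrupla, and observe ToolError: not empty.
I invoke arbor jot with p: /kadrislu, c: kevepre, and see created.
I try arbor erase with p: /pridru, and see ok.
I use arbor mkfold with p: /sohotru, which returns ok.
Calling arbor survey with p: /, → [gacrupla/, kadrislu, le, sohotru/].


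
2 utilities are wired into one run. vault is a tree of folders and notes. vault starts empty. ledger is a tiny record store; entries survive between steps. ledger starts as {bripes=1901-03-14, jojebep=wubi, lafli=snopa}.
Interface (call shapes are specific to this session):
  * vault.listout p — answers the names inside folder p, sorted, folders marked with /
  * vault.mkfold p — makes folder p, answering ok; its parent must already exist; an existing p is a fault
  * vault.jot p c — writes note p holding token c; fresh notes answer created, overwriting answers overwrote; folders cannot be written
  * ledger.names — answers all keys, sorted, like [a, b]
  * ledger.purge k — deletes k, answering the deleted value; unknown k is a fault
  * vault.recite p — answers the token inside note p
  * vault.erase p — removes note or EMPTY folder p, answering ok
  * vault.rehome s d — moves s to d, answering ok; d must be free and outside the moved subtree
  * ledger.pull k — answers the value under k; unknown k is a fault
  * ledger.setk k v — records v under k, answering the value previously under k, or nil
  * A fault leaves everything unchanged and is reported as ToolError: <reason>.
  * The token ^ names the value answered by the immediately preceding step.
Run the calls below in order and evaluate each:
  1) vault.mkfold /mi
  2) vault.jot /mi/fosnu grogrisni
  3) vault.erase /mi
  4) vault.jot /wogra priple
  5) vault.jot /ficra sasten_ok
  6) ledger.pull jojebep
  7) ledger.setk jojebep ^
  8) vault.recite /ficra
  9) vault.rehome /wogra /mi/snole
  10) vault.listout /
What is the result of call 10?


Act: vault.mkfold[p=/mi]
Obs: ok
Act: vault.jot[p=/mi/fosnu; c=grogrisni]
Obs: created
Act: vault.erase[p=/mi]
Obs: ToolError: not empty
Act: vault.jot[p=/wogra; c=priple]
Obs: created
Act: vault.jot[p=/ficra; c=sasten_ok]
Obs: created
Act: ledger.pull[k=jojebep]
Obs: wubi
Act: ledger.setk[k=jojebep; v=^]
Obs: wubi
Act: vault.recite[p=/ficra]
Obs: sasten_ok
Act: vault.rehome[s=/wogra; d=/mi/snole]
Obs: ok
Act: vault.listout[p=/]
Obs: [ficra, mi/]

Answer: [ficra, mi/]


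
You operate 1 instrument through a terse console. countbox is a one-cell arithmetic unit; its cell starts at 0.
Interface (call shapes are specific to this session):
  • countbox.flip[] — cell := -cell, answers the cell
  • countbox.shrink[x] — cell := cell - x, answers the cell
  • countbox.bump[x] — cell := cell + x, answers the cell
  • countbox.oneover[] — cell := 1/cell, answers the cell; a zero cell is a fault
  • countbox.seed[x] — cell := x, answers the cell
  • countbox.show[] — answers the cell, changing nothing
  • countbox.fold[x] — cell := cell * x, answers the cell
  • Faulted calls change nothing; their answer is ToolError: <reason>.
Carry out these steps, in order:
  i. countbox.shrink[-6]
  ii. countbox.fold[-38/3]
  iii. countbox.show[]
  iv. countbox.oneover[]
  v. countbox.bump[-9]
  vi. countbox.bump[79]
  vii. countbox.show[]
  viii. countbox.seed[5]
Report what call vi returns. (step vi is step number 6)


Answer: 5319/76

Derivation:
Do: shrink[-6]
See: 6
Do: fold[-38/3]
See: -76
Do: show[]
See: -76
Do: oneover[]
See: -1/76
Do: bump[-9]
See: -685/76
Do: bump[79]
See: 5319/76
Do: show[]
See: 5319/76
Do: seed[5]
See: 5
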